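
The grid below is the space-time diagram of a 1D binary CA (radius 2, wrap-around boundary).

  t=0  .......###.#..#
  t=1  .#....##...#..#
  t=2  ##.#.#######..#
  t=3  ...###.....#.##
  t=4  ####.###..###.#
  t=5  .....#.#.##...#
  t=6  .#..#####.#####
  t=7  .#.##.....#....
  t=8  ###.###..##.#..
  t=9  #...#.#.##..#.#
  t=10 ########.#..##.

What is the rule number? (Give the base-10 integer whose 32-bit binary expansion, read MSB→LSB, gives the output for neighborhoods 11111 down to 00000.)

297475324

  ##### -> .   bit 31 = 0  t=2,i=7
  ####. -> .   bit 30 = 0  t=2,i=10
  ###.# -> .   bit 29 = 0  t=0,i=9
  ###.. -> #   bit 28 = 1  t=2,i=11
  ##.## -> .   bit 27 = 0  t=4,i=4
  ##.#. -> .   bit 26 = 0  t=0,i=10
  ##..# -> .   bit 25 = 0  t=2,i=12
  ##... -> #   bit 24 = 1  t=1,i=8
  #.### -> #   bit 23 = 1  t=2,i=5
  #.##. -> .   bit 22 = 0  t=3,i=13
  #.#.# -> #   bit 21 = 1  t=2,i=3
  #.#.. -> #   bit 20 = 1  t=0,i=11
  #..## -> #   bit 19 = 1  t=2,i=13
  #..#. -> .   bit 18 = 0  t=0,i=13
  #...# -> #   bit 17 = 1  t=1,i=9
  #.... -> #   bit 16 = 1  t=0,i=1
  .#### -> .   bit 15 = 0  t=2,i=6
  .###. -> .   bit 14 = 0  t=0,i=8
  .##.# -> .   bit 13 = 0  t=8,i=10
  .##.. -> #   bit 12 = 1  t=1,i=7
  .#.## -> #   bit 11 = 1  t=2,i=4
  .#.#. -> #   bit 10 = 1  t=1,i=0
  .#..# -> .   bit 9 = 0  t=0,i=12
  .#... -> .   bit 8 = 0  t=0,i=0
  ..### -> #   bit 7 = 1  t=0,i=7
  ..##. -> #   bit 6 = 1  t=1,i=6
  ..#.# -> #   bit 5 = 1  t=1,i=14
  ..#.. -> #   bit 4 = 1  t=0,i=14
  ...## -> #   bit 3 = 1  t=0,i=6
  ...#. -> #   bit 2 = 1  t=1,i=10
  ....# -> .   bit 1 = 0  t=0,i=5
  ..... -> .   bit 0 = 0  t=0,i=2
  bits 00010001101110110001110011111100 = 297475324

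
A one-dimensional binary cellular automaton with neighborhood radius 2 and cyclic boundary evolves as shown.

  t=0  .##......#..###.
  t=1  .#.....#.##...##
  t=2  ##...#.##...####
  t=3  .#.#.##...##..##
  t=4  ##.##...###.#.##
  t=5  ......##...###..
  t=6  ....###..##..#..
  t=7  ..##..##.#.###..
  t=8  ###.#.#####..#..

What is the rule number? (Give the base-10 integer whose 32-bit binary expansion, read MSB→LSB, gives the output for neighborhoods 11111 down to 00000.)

  nb #####: next=#  (t=2,i=14, bit31=1)
  nb ####.: next=.  (t=2,i=0, bit30=0)
  nb ###.#: next=.  (t=4,i=1, bit29=0)
  nb ###..: next=#  (t=0,i=14, bit28=1)
  nb ##.##: next=.  (t=4,i=2, bit27=0)
  nb ##.#.: next=#  (t=1,i=0, bit26=1)
  nb ##..#: next=#  (t=0,i=15, bit25=1)
  nb ##...: next=.  (t=0,i=3, bit24=0)
  nb #.###: next=.  (t=4,i=14, bit23=0)
  nb #.##.: next=.  (t=1,i=9, bit22=0)
  nb #.#.#: next=#  (t=3,i=1, bit21=1)
  nb #.#..: next=#  (t=1,i=1, bit20=1)
  nb #..##: next=.  (t=0,i=0, bit19=0)
  nb #..#.: next=#  (t=6,i=12, bit18=1)
  nb #...#: next=#  (t=1,i=12, bit17=1)
  nb #....: next=.  (t=0,i=4, bit16=0)
  nb .####: next=.  (t=2,i=13, bit15=0)
  nb .###.: next=.  (t=0,i=13, bit14=0)
  nb .##.#: next=#  (t=1,i=15, bit13=1)
  nb .##..: next=.  (t=0,i=2, bit12=0)
  nb .#.##: next=#  (t=1,i=8, bit11=1)
  nb .#.#.: next=.  (t=3,i=2, bit10=0)
  nb .#..#: next=#  (t=0,i=10, bit9=1)
  nb .#...: next=.  (t=1,i=2, bit8=0)
  nb ..###: next=.  (t=0,i=12, bit7=0)
  nb ..##.: next=#  (t=0,i=1, bit6=1)
  nb ..#.#: next=#  (t=1,i=7, bit5=1)
  nb ..#..: next=#  (t=0,i=9, bit4=1)
  nb ...##: next=#  (t=1,i=13, bit3=1)
  nb ...#.: next=.  (t=0,i=8, bit2=0)
  nb ....#: next=#  (t=0,i=7, bit1=1)
  nb .....: next=.  (t=0,i=5, bit0=0)
  bits 10010110001101100010101001111010 = 2520132218

2520132218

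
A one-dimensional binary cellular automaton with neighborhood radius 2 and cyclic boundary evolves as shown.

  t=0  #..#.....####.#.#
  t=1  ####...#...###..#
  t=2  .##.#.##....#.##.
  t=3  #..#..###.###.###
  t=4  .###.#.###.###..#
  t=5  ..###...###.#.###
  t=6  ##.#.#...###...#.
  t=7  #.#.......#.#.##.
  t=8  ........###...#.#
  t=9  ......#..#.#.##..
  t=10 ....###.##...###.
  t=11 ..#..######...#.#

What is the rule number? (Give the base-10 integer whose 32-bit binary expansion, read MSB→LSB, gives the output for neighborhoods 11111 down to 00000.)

  [31] ##### => #  t=1,i=1
  [30] ####. => #  t=0,i=11
  [29] ###.# => #  t=0,i=12
  [28] ###.. => .  t=1,i=3
  [27] ##.## => #  t=3,i=9
  [26] ##.#. => #  t=0,i=13
  [25] ##..# => #  t=0,i=1
  [24] ##... => #  t=1,i=4
  [23] #.### => .  t=3,i=10
  [22] #.##. => #  t=0,i=16
  [21] #.#.# => .  t=0,i=14
  [20] #.#.. => .  t=6,i=5
  [19] #..## => #  t=1,i=15
  [18] #..#. => #  t=0,i=2
  [17] #...# => .  t=1,i=5
  [16] #.... => .  t=0,i=5
  [15] .#### => .  t=0,i=10
  [14] .###. => #  t=1,i=12
  [13] .##.# => .  t=2,i=2
  [12] .##.. => #  t=0,i=0
  [11] .#.## => .  t=0,i=15
  [10] .#.#. => .  t=6,i=4
  [9] .#..# => .  t=3,i=4
  [8] .#... => .  t=0,i=4
  [7] ..### => .  t=0,i=9
  [6] ..##. => .  t=2,i=1
  [5] ..#.# => #  t=2,i=12
  [4] ..#.. => #  t=0,i=3
  [3] ...## => .  t=0,i=8
  [2] ...#. => #  t=1,i=6
  [1] ....# => #  t=0,i=7
  [0] ..... => .  t=0,i=6
  bits 11101111010011000101000000110110 = 4014755894

4014755894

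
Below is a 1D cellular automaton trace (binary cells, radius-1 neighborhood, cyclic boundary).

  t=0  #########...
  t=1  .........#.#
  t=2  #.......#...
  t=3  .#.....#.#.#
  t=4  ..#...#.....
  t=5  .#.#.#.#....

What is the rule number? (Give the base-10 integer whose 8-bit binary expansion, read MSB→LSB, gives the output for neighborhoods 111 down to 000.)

  ### -> .   bit 7 = 0  t=0,i=1
  ##. -> .   bit 6 = 0  t=0,i=8
  #.# -> .   bit 5 = 0  t=1,i=10
  #.. -> #   bit 4 = 1  t=0,i=9
  .## -> .   bit 3 = 0  t=0,i=0
  .#. -> .   bit 2 = 0  t=1,i=9
  ..# -> #   bit 1 = 1  t=0,i=11
  ... -> .   bit 0 = 0  t=0,i=10
  bits 00010010 = 18

18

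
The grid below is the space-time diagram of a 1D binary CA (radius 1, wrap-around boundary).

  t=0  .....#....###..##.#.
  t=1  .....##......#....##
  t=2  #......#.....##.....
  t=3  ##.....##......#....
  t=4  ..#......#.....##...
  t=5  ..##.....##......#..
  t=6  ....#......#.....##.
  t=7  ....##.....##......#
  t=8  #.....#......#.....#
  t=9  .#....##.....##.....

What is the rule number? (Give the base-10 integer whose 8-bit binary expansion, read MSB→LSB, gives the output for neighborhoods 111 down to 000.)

  nb ###: next=.  (t=0,i=11, bit7=0)
  nb ##.: next=.  (t=0,i=12, bit6=0)
  nb #.#: next=.  (t=0,i=17, bit5=0)
  nb #..: next=#  (t=0,i=6, bit4=1)
  nb .##: next=.  (t=0,i=10, bit3=0)
  nb .#.: next=#  (t=0,i=5, bit2=1)
  nb ..#: next=.  (t=0,i=4, bit1=0)
  nb ...: next=.  (t=0,i=0, bit0=0)
  bits 00010100 = 20

20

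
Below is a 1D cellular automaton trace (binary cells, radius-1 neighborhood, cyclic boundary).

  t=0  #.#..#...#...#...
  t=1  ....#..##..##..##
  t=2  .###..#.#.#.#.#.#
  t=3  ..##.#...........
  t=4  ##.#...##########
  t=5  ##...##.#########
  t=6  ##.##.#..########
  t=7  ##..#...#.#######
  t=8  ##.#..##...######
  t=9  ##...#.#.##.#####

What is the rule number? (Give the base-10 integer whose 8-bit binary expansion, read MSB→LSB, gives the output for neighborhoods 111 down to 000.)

  ###|#  b7=1 t=2,i=2
  ##.|#  b6=1 t=1,i=8
  #.#|.  b5=0 t=0,i=1
  #..|.  b4=0 t=0,i=3
  .##|.  b3=0 t=1,i=7
  .#.|.  b2=0 t=0,i=0
  ..#|#  b1=1 t=0,i=4
  ...|#  b0=1 t=0,i=7
  bits 11000011 = 195

195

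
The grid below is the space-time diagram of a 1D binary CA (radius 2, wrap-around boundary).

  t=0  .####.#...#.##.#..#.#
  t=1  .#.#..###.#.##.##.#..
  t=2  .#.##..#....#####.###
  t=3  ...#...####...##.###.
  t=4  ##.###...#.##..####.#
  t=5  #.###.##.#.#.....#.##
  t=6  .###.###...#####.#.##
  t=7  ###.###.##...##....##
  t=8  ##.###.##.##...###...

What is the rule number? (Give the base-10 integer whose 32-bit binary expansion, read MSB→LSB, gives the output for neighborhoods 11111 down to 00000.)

3386073907

  [31] ##### => #  t=2,i=14
  [30] ####. => #  t=0,i=3
  [29] ###.# => .  t=0,i=4
  [28] ###.. => .  t=3,i=10
  [27] ##.## => #  t=1,i=14
  [26] ##.#. => .  t=0,i=5
  [25] ##..# => .  t=2,i=5
  [24] ##... => #  t=3,i=11
  [23] #.### => #  t=0,i=1
  [22] #.##. => #  t=0,i=12
  [21] #.#.# => .  t=0,i=20
  [20] #.#.. => #  t=0,i=6
  [19] #..## => .  t=1,i=5
  [18] #..#. => .  t=0,i=17
  [17] #...# => #  t=0,i=8
  [16] #.... => #  t=2,i=9
  [15] .#### => .  t=0,i=2
  [14] .###. => #  t=1,i=7
  [13] .##.# => #  t=0,i=13
  [12] .##.. => .  t=2,i=4
  [11] .#.## => .  t=0,i=0
  [10] .#.#. => .  t=0,i=19
  [9] .#..# => #  t=0,i=16
  [8] .#... => #  t=0,i=7
  [7] ..### => .  t=1,i=6
  [6] ..##. => .  t=3,i=14
  [5] ..#.# => #  t=0,i=10
  [4] ..#.. => #  t=2,i=7
  [3] ...## => .  t=2,i=11
  [2] ...#. => .  t=0,i=9
  [1] ....# => #  t=2,i=10
  [0] ..... => #  t=5,i=14
  bits 11001001110100110110001100110011 = 3386073907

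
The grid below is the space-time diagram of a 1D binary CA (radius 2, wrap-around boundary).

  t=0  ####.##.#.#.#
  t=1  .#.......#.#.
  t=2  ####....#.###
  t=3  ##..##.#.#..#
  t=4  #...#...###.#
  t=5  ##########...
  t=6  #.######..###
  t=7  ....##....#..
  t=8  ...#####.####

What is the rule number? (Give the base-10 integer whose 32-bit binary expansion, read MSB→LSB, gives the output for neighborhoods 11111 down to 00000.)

  nb #####: next=#  (t=0,i=1, bit31=1)
  nb ####.: next=.  (t=0,i=2, bit30=0)
  nb ###.#: next=.  (t=0,i=3, bit29=0)
  nb ###..: next=.  (t=2,i=3, bit28=0)
  nb ##.##: next=.  (t=0,i=4, bit27=0)
  nb ##.#.: next=.  (t=0,i=7, bit26=0)
  nb ##..#: next=.  (t=3,i=2, bit25=0)
  nb ##...: next=#  (t=2,i=4, bit24=1)
  nb #.###: next=.  (t=0,i=12, bit23=0)
  nb #.##.: next=.  (t=0,i=5, bit22=0)
  nb #.#.#: next=.  (t=0,i=8, bit21=0)
  nb #.#..: next=#  (t=1,i=11, bit20=1)
  nb #..##: next=.  (t=3,i=3, bit19=0)
  nb #..#.: next=#  (t=1,i=0, bit18=1)
  nb #...#: next=#  (t=4,i=2, bit17=1)
  nb #....: next=#  (t=1,i=3, bit16=1)
  nb .####: next=.  (t=0,i=0, bit15=0)
  nb .###.: next=#  (t=3,i=0, bit14=1)
  nb .##.#: next=.  (t=0,i=6, bit13=0)
  nb .##..: next=#  (t=4,i=0, bit12=1)
  nb .#.##: next=#  (t=0,i=11, bit11=1)
  nb .#.#.: next=#  (t=0,i=9, bit10=1)
  nb .#..#: next=#  (t=1,i=12, bit9=1)
  nb .#...: next=#  (t=1,i=2, bit8=1)
  nb ..###: next=#  (t=3,i=12, bit7=1)
  nb ..##.: next=#  (t=3,i=4, bit6=1)
  nb ..#.#: next=.  (t=1,i=9, bit5=0)
  nb ..#..: next=#  (t=1,i=1, bit4=1)
  nb ...##: next=#  (t=4,i=7, bit3=1)
  nb ...#.: next=#  (t=1,i=8, bit2=1)
  nb ....#: next=.  (t=1,i=7, bit1=0)
  nb .....: next=.  (t=1,i=4, bit0=0)
  bits 10000001000101110101111111011100 = 2165792732

2165792732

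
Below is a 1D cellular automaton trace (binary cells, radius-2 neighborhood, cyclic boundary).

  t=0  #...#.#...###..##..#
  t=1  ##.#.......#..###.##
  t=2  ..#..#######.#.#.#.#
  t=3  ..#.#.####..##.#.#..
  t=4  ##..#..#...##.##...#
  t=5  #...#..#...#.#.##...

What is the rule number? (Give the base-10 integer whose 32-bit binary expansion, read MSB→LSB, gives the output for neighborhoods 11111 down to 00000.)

  nb #####: next=#  (t=2,i=7, bit31=1)
  nb ####.: next=.  (t=1,i=0, bit30=0)
  nb ###.#: next=.  (t=1,i=1, bit29=0)
  nb ###..: next=.  (t=0,i=12, bit28=0)
  nb ##.##: next=#  (t=1,i=17, bit27=1)
  nb ##.#.: next=#  (t=1,i=2, bit26=1)
  nb ##..#: next=.  (t=0,i=13, bit25=0)
  nb ##...: next=#  (t=0,i=1, bit24=1)
  nb #.###: next=.  (t=1,i=18, bit23=0)
  nb #.##.: next=.  (t=4,i=14, bit22=0)
  nb #.#.#: next=#  (t=2,i=13, bit21=1)
  nb #.#..: next=.  (t=0,i=6, bit20=0)
  nb #..##: next=#  (t=0,i=14, bit19=1)
  nb #..#.: next=.  (t=2,i=1, bit18=0)
  nb #...#: next=.  (t=0,i=2, bit17=0)
  nb #....: next=#  (t=1,i=5, bit16=1)
  nb .####: next=#  (t=1,i=19, bit15=1)
  nb .###.: next=#  (t=0,i=11, bit14=1)
  nb .##.#: next=.  (t=3,i=13, bit13=0)
  nb .##..: next=#  (t=0,i=0, bit12=1)
  nb .#.##: next=.  (t=3,i=5, bit11=0)
  nb .#.#.: next=.  (t=0,i=5, bit10=0)
  nb .#..#: next=.  (t=1,i=12, bit9=0)
  nb .#...: next=.  (t=0,i=7, bit8=0)
  nb ..###: next=.  (t=0,i=10, bit7=0)
  nb ..##.: next=#  (t=0,i=15, bit6=1)
  nb ..#.#: next=.  (t=0,i=4, bit5=0)
  nb ..#..: next=#  (t=1,i=11, bit4=1)
  nb ...##: next=.  (t=0,i=9, bit3=0)
  nb ...#.: next=#  (t=0,i=3, bit2=1)
  nb ....#: next=#  (t=1,i=9, bit1=1)
  nb .....: next=#  (t=1,i=6, bit0=1)
  bits 10001101001010011101000001010111 = 2368327767

2368327767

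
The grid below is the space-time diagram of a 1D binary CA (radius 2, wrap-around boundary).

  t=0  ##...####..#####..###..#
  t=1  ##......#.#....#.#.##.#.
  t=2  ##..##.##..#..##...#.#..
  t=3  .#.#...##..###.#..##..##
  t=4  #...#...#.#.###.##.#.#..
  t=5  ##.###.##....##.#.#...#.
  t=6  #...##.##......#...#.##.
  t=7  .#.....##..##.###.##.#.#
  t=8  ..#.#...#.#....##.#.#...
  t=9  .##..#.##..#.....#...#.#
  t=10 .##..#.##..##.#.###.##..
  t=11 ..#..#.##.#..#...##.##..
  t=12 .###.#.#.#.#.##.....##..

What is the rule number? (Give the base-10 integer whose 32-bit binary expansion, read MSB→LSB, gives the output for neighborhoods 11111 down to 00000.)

877155125

  #####|.  b31=0 t=0,i=13
  ####.|.  b30=0 t=0,i=7
  ###.#|#  b29=1 t=3,i=13
  ###..|#  b28=1 t=0,i=1
  ##.##|.  b27=0 t=2,i=6
  ##.#.|#  b26=1 t=1,i=21
  ##..#|.  b25=0 t=0,i=9
  ##...|.  b24=0 t=0,i=2
  #.###|.  b23=0 t=4,i=12
  #.##.|#  b22=1 t=1,i=0
  #.#.#|.  b21=0 t=1,i=17
  #.#..|.  b20=0 t=1,i=10
  #..##|#  b19=1 t=0,i=10
  #..#.|.  b18=0 t=2,i=10
  #...#|.  b17=0 t=0,i=3
  #....|.  b16=0 t=1,i=3
  .####|.  b15=0 t=0,i=6
  .###.|#  b14=1 t=0,i=0
  .##.#|.  b13=0 t=1,i=20
  .##..|#  b12=1 t=1,i=1
  .#.##|.  b11=0 t=1,i=18
  .#.#.|.  b10=0 t=1,i=9
  .#..#|#  b9=1 t=2,i=12
  .#...|#  b8=1 t=1,i=11
  ..###|.  b7=0 t=0,i=5
  ..##.|.  b6=0 t=2,i=0
  ..#.#|#  b5=1 t=1,i=8
  ..#..|#  b4=1 t=2,i=11
  ...##|.  b3=0 t=0,i=4
  ...#.|#  b2=1 t=1,i=7
  ....#|.  b1=0 t=1,i=6
  .....|#  b0=1 t=1,i=4
  bits 00110100010010000101001100110101 = 877155125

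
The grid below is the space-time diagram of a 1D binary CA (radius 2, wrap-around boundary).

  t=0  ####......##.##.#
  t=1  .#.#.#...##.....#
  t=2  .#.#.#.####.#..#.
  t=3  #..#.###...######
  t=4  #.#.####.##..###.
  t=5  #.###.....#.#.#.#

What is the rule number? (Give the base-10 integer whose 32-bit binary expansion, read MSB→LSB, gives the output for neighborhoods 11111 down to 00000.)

  #####|#  b31=1 t=0,i=1
  ####.|.  b30=0 t=0,i=2
  ###.#|.  b29=0 t=2,i=10
  ###..|#  b28=1 t=0,i=3
  ##.##|.  b27=0 t=0,i=12
  ##.#.|#  b26=1 t=2,i=11
  ##..#|.  b25=0 t=3,i=1
  ##...|.  b24=0 t=0,i=4
  #.###|#  b23=1 t=0,i=16
  #.##.|.  b22=0 t=0,i=13
  #.#.#|#  b21=1 t=1,i=1
  #.#..|#  b20=1 t=1,i=5
  #..##|#  b19=1 t=4,i=12
  #..#.|#  b18=1 t=2,i=0
  #...#|#  b17=1 t=1,i=7
  #....|#  b16=1 t=0,i=5
  .####|.  b15=0 t=0,i=0
  .###.|#  b14=1 t=3,i=6
  .##.#|.  b13=0 t=0,i=11
  .##..|#  b12=1 t=1,i=10
  .#.##|#  b11=1 t=2,i=6
  .#.#.|.  b10=0 t=1,i=0
  .#..#|#  b9=1 t=2,i=13
  .#...|.  b8=0 t=1,i=6
  ..###|.  b7=0 t=3,i=11
  ..##.|#  b6=1 t=0,i=10
  ..#.#|.  b5=0 t=1,i=16
  ..#..|#  b4=1 t=2,i=15
  ...##|#  b3=1 t=0,i=9
  ...#.|#  b2=1 t=1,i=15
  ....#|.  b1=0 t=0,i=8
  .....|.  b0=0 t=0,i=6
  bits 10010100101111110101101001011100 = 2495568476

2495568476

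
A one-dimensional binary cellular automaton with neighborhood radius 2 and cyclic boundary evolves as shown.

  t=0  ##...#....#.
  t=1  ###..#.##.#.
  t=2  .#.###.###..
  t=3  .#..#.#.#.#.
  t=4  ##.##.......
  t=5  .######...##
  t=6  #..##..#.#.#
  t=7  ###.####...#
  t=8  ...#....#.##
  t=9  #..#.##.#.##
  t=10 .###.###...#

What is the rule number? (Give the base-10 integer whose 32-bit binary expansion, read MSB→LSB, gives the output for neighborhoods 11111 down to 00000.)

  nb #####: next=#  (t=5,i=3, bit31=1)
  nb ####.: next=.  (t=5,i=5, bit30=0)
  nb ###.#: next=.  (t=2,i=5, bit29=0)
  nb ###..: next=.  (t=1,i=2, bit28=0)
  nb ##.##: next=#  (t=2,i=6, bit27=1)
  nb ##.#.: next=#  (t=1,i=9, bit26=1)
  nb ##..#: next=#  (t=1,i=3, bit25=1)
  nb ##...: next=#  (t=0,i=2, bit24=1)
  nb #.###: next=.  (t=1,i=0, bit23=0)
  nb #.##.: next=#  (t=0,i=0, bit22=1)
  nb #.#.#: next=.  (t=1,i=10, bit21=0)
  nb #.#..: next=.  (t=3,i=10, bit20=0)
  nb #..##: next=#  (t=6,i=2, bit19=1)
  nb #..#.: next=#  (t=1,i=4, bit18=1)
  nb #...#: next=.  (t=0,i=3, bit17=0)
  nb #....: next=#  (t=0,i=7, bit16=1)
  nb .####: next=.  (t=5,i=2, bit15=0)
  nb .###.: next=#  (t=1,i=1, bit14=1)
  nb .##.#: next=#  (t=1,i=8, bit13=1)
  nb .##..: next=#  (t=0,i=1, bit12=1)
  nb .#.##: next=.  (t=0,i=11, bit11=0)
  nb .#.#.: next=.  (t=3,i=5, bit10=0)
  nb .#..#: next=.  (t=3,i=2, bit9=0)
  nb .#...: next=.  (t=0,i=6, bit8=0)
  nb ..###: next=#  (t=7,i=11, bit7=1)
  nb ..##.: next=.  (t=4,i=0, bit6=0)
  nb ..#.#: next=#  (t=0,i=10, bit5=1)
  nb ..#..: next=#  (t=0,i=5, bit4=1)
  nb ...##: next=#  (t=4,i=11, bit3=1)
  nb ...#.: next=.  (t=0,i=4, bit2=0)
  nb ....#: next=#  (t=0,i=8, bit1=1)
  nb .....: next=.  (t=4,i=7, bit0=0)
  bits 10001111010011010111000010111010 = 2404217018

2404217018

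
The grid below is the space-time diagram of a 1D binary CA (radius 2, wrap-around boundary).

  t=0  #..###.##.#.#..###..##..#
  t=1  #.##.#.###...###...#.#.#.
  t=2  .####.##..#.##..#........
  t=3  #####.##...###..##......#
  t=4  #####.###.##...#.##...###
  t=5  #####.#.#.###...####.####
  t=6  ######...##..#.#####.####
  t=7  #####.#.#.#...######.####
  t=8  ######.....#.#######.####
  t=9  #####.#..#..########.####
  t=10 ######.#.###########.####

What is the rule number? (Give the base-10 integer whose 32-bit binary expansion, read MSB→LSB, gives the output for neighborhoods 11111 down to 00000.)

3855137690

  ##### -> #   bit 31 = 1  t=3,i=1
  ####. -> #   bit 30 = 1  t=2,i=3
  ###.# -> #   bit 29 = 1  t=0,i=5
  ###.. -> .   bit 28 = 0  t=0,i=17
  ##.## -> .   bit 27 = 0  t=0,i=6
  ##.#. -> #   bit 26 = 1  t=0,i=9
  ##..# -> .   bit 25 = 0  t=0,i=1
  ##... -> #   bit 24 = 1  t=1,i=10
  #.### -> #   bit 23 = 1  t=1,i=7
  #.##. -> #   bit 22 = 1  t=0,i=7
  #.#.# -> .   bit 21 = 0  t=0,i=10
  #.#.. -> .   bit 20 = 0  t=0,i=12
  #..## -> #   bit 19 = 1  t=0,i=2
  #..#. -> .   bit 18 = 0  t=2,i=9
  #...# -> .   bit 17 = 0  t=1,i=11
  #.... -> .   bit 16 = 0  t=2,i=18
  .#### -> #   bit 15 = 1  t=2,i=2
  .###. -> .   bit 14 = 0  t=0,i=4
  .##.# -> #   bit 13 = 1  t=0,i=8
  .##.. -> #   bit 12 = 1  t=0,i=0
  .#.## -> #   bit 11 = 1  t=1,i=1
  .#.#. -> .   bit 10 = 0  t=0,i=11
  .#..# -> #   bit 9 = 1  t=0,i=13
  .#... -> #   bit 8 = 1  t=2,i=17
  ..### -> #   bit 7 = 1  t=0,i=3
  ..##. -> .   bit 6 = 0  t=0,i=20
  ..#.# -> .   bit 5 = 0  t=1,i=19
  ..#.. -> #   bit 4 = 1  t=2,i=16
  ...## -> #   bit 3 = 1  t=1,i=12
  ...#. -> .   bit 2 = 0  t=1,i=18
  ....# -> #   bit 1 = 1  t=2,i=24
  ..... -> .   bit 0 = 0  t=2,i=19
  bits 11100101110010001011101110011010 = 3855137690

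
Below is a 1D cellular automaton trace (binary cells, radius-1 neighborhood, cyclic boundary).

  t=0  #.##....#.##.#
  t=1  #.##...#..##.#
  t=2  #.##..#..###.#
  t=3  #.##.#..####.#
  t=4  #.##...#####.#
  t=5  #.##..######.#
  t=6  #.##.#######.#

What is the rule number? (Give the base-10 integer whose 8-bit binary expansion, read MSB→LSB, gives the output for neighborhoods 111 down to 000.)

202

  ### -> #   bit 7 = 1  t=2,i=10
  ##. -> #   bit 6 = 1  t=0,i=0
  #.# -> .   bit 5 = 0  t=0,i=1
  #.. -> .   bit 4 = 0  t=0,i=4
  .## -> #   bit 3 = 1  t=0,i=2
  .#. -> .   bit 2 = 0  t=0,i=8
  ..# -> #   bit 1 = 1  t=0,i=7
  ... -> .   bit 0 = 0  t=0,i=5
  bits 11001010 = 202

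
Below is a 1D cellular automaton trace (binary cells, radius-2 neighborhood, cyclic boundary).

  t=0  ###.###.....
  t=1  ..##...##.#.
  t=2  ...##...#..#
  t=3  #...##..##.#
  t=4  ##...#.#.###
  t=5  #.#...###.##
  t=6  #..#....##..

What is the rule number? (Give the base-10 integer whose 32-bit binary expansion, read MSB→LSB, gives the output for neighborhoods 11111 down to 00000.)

3916021522

  nb #####: next=#  (t=4,i=11, bit31=1)
  nb ####.: next=#  (t=4,i=0, bit30=1)
  nb ###.#: next=#  (t=0,i=2, bit29=1)
  nb ###..: next=.  (t=0,i=6, bit28=0)
  nb ##.##: next=#  (t=0,i=3, bit27=1)
  nb ##.#.: next=.  (t=1,i=9, bit26=0)
  nb ##..#: next=.  (t=3,i=6, bit25=0)
  nb ##...: next=#  (t=0,i=7, bit24=1)
  nb #.###: next=.  (t=0,i=4, bit23=0)
  nb #.##.: next=#  (t=3,i=11, bit22=1)
  nb #.#.#: next=#  (t=4,i=7, bit21=1)
  nb #.#..: next=.  (t=1,i=10, bit20=0)
  nb #..##: next=#  (t=3,i=7, bit19=1)
  nb #..#.: next=.  (t=2,i=10, bit18=0)
  nb #...#: next=.  (t=1,i=0, bit17=0)
  nb #....: next=#  (t=0,i=8, bit16=1)
  nb .####: next=#  (t=4,i=10, bit15=1)
  nb .###.: next=.  (t=0,i=1, bit14=0)
  nb .##.#: next=#  (t=1,i=8, bit13=1)
  nb .##..: next=#  (t=1,i=3, bit12=1)
  nb .#.##: next=#  (t=4,i=8, bit11=1)
  nb .#.#.: next=#  (t=4,i=6, bit10=1)
  nb .#..#: next=#  (t=2,i=9, bit9=1)
  nb .#...: next=#  (t=1,i=11, bit8=1)
  nb ..###: next=.  (t=0,i=0, bit7=0)
  nb ..##.: next=.  (t=1,i=2, bit6=0)
  nb ..#.#: next=.  (t=4,i=5, bit5=0)
  nb ..#..: next=#  (t=2,i=8, bit4=1)
  nb ...##: next=.  (t=0,i=11, bit3=0)
  nb ...#.: next=.  (t=2,i=7, bit2=0)
  nb ....#: next=#  (t=0,i=10, bit1=1)
  nb .....: next=.  (t=0,i=9, bit0=0)
  bits 11101001011010011011111100010010 = 3916021522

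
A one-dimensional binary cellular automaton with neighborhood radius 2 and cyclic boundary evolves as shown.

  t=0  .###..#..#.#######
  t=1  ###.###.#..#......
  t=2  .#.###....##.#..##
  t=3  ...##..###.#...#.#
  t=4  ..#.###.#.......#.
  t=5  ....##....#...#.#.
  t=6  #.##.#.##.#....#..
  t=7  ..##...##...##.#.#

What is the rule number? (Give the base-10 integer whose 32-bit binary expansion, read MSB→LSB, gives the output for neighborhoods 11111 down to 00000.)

181236762

  nb #####: next=.  (t=0,i=13, bit31=0)
  nb ####.: next=.  (t=0,i=16, bit30=0)
  nb ###.#: next=.  (t=0,i=17, bit29=0)
  nb ###..: next=.  (t=0,i=3, bit28=0)
  nb ##.##: next=#  (t=0,i=0, bit27=1)
  nb ##.#.: next=.  (t=1,i=7, bit26=0)
  nb ##..#: next=#  (t=0,i=4, bit25=1)
  nb ##...: next=.  (t=2,i=6, bit24=0)
  nb #.###: next=#  (t=0,i=1, bit23=1)
  nb #.##.: next=#  (t=6,i=2, bit22=1)
  nb #.#.#: next=.  (t=2,i=1, bit21=0)
  nb #.#..: next=.  (t=1,i=8, bit20=0)
  nb #..##: next=#  (t=2,i=15, bit19=1)
  nb #..#.: next=#  (t=0,i=5, bit18=1)
  nb #...#: next=.  (t=3,i=1, bit17=0)
  nb #....: next=#  (t=1,i=13, bit16=1)
  nb .####: next=.  (t=0,i=12, bit15=0)
  nb .###.: next=#  (t=0,i=2, bit14=1)
  nb .##.#: next=#  (t=2,i=11, bit13=1)
  nb .##..: next=#  (t=3,i=4, bit12=1)
  nb .#.##: next=.  (t=0,i=10, bit11=0)
  nb .#.#.: next=#  (t=3,i=16, bit10=1)
  nb .#..#: next=.  (t=0,i=7, bit9=0)
  nb .#...: next=.  (t=1,i=12, bit8=0)
  nb ..###: next=.  (t=1,i=0, bit7=0)
  nb ..##.: next=.  (t=2,i=10, bit6=0)
  nb ..#.#: next=.  (t=0,i=9, bit5=0)
  nb ..#..: next=#  (t=0,i=6, bit4=1)
  nb ...##: next=#  (t=1,i=17, bit3=1)
  nb ...#.: next=.  (t=3,i=14, bit2=0)
  nb ....#: next=#  (t=1,i=16, bit1=1)
  nb .....: next=.  (t=1,i=14, bit0=0)
  bits 00001010110011010111010000011010 = 181236762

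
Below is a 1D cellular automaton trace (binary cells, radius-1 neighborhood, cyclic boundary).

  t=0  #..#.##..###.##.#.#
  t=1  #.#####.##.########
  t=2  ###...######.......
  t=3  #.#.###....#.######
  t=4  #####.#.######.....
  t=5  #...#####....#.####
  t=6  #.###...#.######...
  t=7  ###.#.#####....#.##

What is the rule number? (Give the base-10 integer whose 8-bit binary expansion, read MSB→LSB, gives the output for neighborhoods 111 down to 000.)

111

  [7] ### => .  t=0,i=10
  [6] ##. => #  t=0,i=0
  [5] #.# => #  t=0,i=4
  [4] #.. => .  t=0,i=1
  [3] .## => #  t=0,i=5
  [2] .#. => #  t=0,i=3
  [1] ..# => #  t=0,i=2
  [0] ... => #  t=2,i=4
  bits 01101111 = 111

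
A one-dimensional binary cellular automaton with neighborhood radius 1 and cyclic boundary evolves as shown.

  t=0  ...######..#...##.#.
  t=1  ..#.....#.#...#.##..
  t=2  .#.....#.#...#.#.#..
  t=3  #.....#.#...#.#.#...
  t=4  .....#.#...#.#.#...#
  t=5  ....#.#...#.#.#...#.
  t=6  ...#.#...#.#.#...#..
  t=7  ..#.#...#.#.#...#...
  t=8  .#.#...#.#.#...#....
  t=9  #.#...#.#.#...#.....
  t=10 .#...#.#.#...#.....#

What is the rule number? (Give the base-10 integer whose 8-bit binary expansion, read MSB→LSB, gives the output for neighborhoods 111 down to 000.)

  [7] ### => .  t=0,i=4
  [6] ##. => #  t=0,i=8
  [5] #.# => #  t=0,i=17
  [4] #.. => .  t=0,i=9
  [3] .## => .  t=0,i=3
  [2] .#. => .  t=0,i=11
  [1] ..# => #  t=0,i=2
  [0] ... => .  t=0,i=0
  bits 01100010 = 98

98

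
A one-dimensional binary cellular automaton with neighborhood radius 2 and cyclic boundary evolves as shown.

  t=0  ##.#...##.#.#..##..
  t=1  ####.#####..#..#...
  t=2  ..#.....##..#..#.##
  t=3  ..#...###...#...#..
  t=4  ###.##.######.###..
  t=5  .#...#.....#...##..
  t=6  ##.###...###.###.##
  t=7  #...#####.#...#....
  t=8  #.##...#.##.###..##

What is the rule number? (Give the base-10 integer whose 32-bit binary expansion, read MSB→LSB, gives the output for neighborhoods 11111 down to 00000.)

  ##### -> .   bit 31 = 0  t=1,i=7
  ####. -> #   bit 30 = 1  t=1,i=2
  ###.# -> .   bit 29 = 0  t=1,i=3
  ###.. -> #   bit 28 = 1  t=1,i=9
  ##.## -> .   bit 27 = 0  t=1,i=4
  ##.#. -> #   bit 26 = 1  t=0,i=2
  ##..# -> .   bit 25 = 0  t=0,i=17
  ##... -> #   bit 24 = 1  t=3,i=9
  #.### -> .   bit 23 = 0  t=1,i=5
  #.##. -> .   bit 22 = 0  t=2,i=17
  #.#.# -> .   bit 21 = 0  t=0,i=10
  #.#.. -> #   bit 20 = 1  t=0,i=3
  #..## -> .   bit 19 = 0  t=0,i=14
  #..#. -> .   bit 18 = 0  t=1,i=11
  #...# -> #   bit 17 = 1  t=0,i=5
  #.... -> .   bit 16 = 0  t=2,i=4
  .#### -> .   bit 15 = 0  t=1,i=1
  .###. -> #   bit 14 = 1  t=3,i=7
  .##.# -> #   bit 13 = 1  t=0,i=1
  .##.. -> .   bit 12 = 0  t=0,i=16
  .#.## -> #   bit 11 = 1  t=2,i=16
  .#.#. -> .   bit 10 = 0  t=0,i=11
  .#..# -> .   bit 9 = 0  t=0,i=13
  .#... -> .   bit 8 = 0  t=0,i=4
  ..### -> .   bit 7 = 0  t=1,i=0
  ..##. -> #   bit 6 = 1  t=0,i=0
  ..#.# -> .   bit 5 = 0  t=2,i=15
  ..#.. -> #   bit 4 = 1  t=1,i=12
  ...## -> #   bit 3 = 1  t=0,i=6
  ...#. -> #   bit 2 = 1  t=3,i=1
  ....# -> #   bit 1 = 1  t=2,i=6
  ..... -> .   bit 0 = 0  t=2,i=5
  bits 01010101000100100110100001011110 = 1427269726

1427269726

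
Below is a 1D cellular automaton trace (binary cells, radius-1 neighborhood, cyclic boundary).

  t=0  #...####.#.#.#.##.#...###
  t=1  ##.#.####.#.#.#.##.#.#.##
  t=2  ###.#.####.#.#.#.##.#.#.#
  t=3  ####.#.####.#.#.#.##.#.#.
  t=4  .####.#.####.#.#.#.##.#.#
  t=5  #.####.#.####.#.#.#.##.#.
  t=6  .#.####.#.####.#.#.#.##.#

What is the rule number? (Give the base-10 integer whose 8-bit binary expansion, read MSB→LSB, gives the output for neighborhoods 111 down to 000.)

  ###|#  b7=1 t=0,i=5
  ##.|#  b6=1 t=0,i=0
  #.#|#  b5=1 t=0,i=8
  #..|#  b4=1 t=0,i=1
  .##|.  b3=0 t=0,i=4
  .#.|.  b2=0 t=0,i=9
  ..#|#  b1=1 t=0,i=3
  ...|.  b0=0 t=0,i=2
  bits 11110010 = 242

242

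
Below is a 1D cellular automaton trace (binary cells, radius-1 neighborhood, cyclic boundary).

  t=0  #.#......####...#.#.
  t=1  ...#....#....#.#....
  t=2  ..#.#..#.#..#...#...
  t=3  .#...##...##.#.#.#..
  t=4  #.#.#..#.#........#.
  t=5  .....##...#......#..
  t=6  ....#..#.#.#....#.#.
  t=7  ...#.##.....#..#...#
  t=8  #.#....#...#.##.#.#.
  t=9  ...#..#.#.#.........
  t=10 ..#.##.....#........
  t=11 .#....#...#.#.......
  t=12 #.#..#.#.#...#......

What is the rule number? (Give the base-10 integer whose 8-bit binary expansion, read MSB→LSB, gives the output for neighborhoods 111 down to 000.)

18

  ### -> .   bit 7 = 0  t=0,i=10
  ##. -> .   bit 6 = 0  t=0,i=12
  #.# -> .   bit 5 = 0  t=0,i=1
  #.. -> #   bit 4 = 1  t=0,i=3
  .## -> .   bit 3 = 0  t=0,i=9
  .#. -> .   bit 2 = 0  t=0,i=0
  ..# -> #   bit 1 = 1  t=0,i=8
  ... -> .   bit 0 = 0  t=0,i=4
  bits 00010010 = 18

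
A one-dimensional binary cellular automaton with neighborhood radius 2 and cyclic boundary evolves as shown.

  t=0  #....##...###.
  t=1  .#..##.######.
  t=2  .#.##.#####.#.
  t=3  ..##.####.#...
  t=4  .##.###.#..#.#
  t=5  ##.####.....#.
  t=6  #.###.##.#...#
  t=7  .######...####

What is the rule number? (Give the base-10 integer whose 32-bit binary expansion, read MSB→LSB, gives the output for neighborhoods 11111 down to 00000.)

3117075929

  ##### -> #   bit 31 = 1  t=1,i=9
  ####. -> .   bit 30 = 0  t=1,i=11
  ###.# -> #   bit 29 = 1  t=0,i=12
  ###.. -> #   bit 28 = 1  t=1,i=12
  ##.## -> #   bit 27 = 1  t=1,i=6
  ##.#. -> .   bit 26 = 0  t=0,i=13
  ##..# -> .   bit 25 = 0  t=1,i=13
  ##... -> #   bit 24 = 1  t=0,i=7
  #.### -> #   bit 23 = 1  t=1,i=7
  #.##. -> #   bit 22 = 1  t=2,i=3
  #.#.# -> .   bit 21 = 0  t=4,i=13
  #.#.. -> .   bit 20 = 0  t=0,i=0
  #..## -> #   bit 19 = 1  t=1,i=3
  #..#. -> .   bit 18 = 0  t=1,i=0
  #...# -> #   bit 17 = 1  t=0,i=8
  #.... -> .   bit 16 = 0  t=0,i=2
  .#### -> #   bit 15 = 1  t=1,i=8
  .###. -> #   bit 14 = 1  t=0,i=11
  .##.# -> .   bit 13 = 0  t=1,i=5
  .##.. -> .   bit 12 = 0  t=0,i=6
  .#.## -> #   bit 11 = 1  t=2,i=2
  .#.#. -> #   bit 10 = 1  t=4,i=12
  .#..# -> .   bit 9 = 0  t=1,i=2
  .#... -> #   bit 8 = 1  t=0,i=1
  ..### -> #   bit 7 = 1  t=0,i=10
  ..##. -> #   bit 6 = 1  t=0,i=5
  ..#.# -> .   bit 5 = 0  t=2,i=1
  ..#.. -> #   bit 4 = 1  t=1,i=1
  ...## -> #   bit 3 = 1  t=0,i=4
  ...#. -> .   bit 2 = 0  t=5,i=11
  ....# -> .   bit 1 = 0  t=0,i=3
  ..... -> #   bit 0 = 1  t=3,i=13
  bits 10111001110010101100110111011001 = 3117075929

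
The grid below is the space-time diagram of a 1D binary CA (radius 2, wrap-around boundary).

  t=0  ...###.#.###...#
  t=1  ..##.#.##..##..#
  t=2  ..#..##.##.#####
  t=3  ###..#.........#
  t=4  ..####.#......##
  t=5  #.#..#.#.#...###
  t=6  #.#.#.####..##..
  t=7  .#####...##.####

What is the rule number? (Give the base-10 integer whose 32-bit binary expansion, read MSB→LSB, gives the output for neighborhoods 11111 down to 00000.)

  #####|.  b31=0 t=2,i=13
  ####.|.  b30=0 t=2,i=14
  ###.#|#  b29=1 t=0,i=5
  ###..|#  b28=1 t=0,i=11
  ##.##|.  b27=0 t=2,i=7
  ##.#.|.  b26=0 t=0,i=6
  ##..#|#  b25=1 t=1,i=9
  ##...|#  b24=1 t=0,i=12
  #.###|.  b23=0 t=0,i=9
  #.##.|.  b22=0 t=1,i=7
  #.#.#|#  b21=1 t=0,i=7
  #.#..|#  b20=1 t=4,i=7
  #..##|.  b19=0 t=1,i=1
  #..#.|#  b18=1 t=1,i=14
  #...#|.  b17=0 t=0,i=1
  #....|#  b16=1 t=3,i=7
  .####|.  b15=0 t=2,i=12
  .###.|.  b14=0 t=0,i=4
  .##.#|.  b13=0 t=1,i=3
  .##..|#  b12=1 t=1,i=8
  .#.##|#  b11=1 t=0,i=8
  .#.#.|#  b10=1 t=5,i=6
  .#..#|.  b9=0 t=1,i=0
  .#...|.  b8=0 t=0,i=0
  ..###|#  b7=1 t=0,i=3
  ..##.|#  b6=1 t=1,i=2
  ..#.#|.  b5=0 t=5,i=5
  ..#..|#  b4=1 t=0,i=15
  ...##|#  b3=1 t=0,i=2
  ...#.|.  b2=0 t=0,i=14
  ....#|.  b1=0 t=3,i=13
  .....|.  b0=0 t=3,i=8
  bits 00110011001101010001110011011000 = 859118808

859118808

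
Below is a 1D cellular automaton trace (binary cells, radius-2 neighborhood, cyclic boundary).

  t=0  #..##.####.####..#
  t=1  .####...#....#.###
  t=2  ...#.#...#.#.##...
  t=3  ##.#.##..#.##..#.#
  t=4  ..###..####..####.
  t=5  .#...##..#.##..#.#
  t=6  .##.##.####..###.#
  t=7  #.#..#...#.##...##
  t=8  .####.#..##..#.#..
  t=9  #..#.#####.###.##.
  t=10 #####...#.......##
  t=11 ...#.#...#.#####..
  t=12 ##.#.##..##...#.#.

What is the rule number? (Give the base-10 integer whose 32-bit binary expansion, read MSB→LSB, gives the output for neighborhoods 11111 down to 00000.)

1195125611

  #####|.  b31=0 t=9,i=7
  ####.|#  b30=1 t=0,i=8
  ###.#|.  b29=0 t=0,i=9
  ###..|.  b28=0 t=0,i=14
  ##.##|.  b27=0 t=0,i=5
  ##.#.|#  b26=1 t=3,i=2
  ##..#|#  b25=1 t=0,i=1
  ##...|#  b24=1 t=1,i=5
  #.###|.  b23=0 t=0,i=6
  #.##.|.  b22=0 t=2,i=13
  #.#.#|#  b21=1 t=2,i=11
  #.#..|#  b20=1 t=2,i=5
  #..##|#  b19=1 t=0,i=2
  #..#.|#  b18=1 t=3,i=8
  #...#|.  b17=0 t=1,i=6
  #....|.  b16=0 t=1,i=10
  .####|.  b15=0 t=0,i=7
  .###.|.  b14=0 t=1,i=16
  .##.#|#  b13=1 t=0,i=4
  .##..|.  b12=0 t=0,i=0
  .#.##|#  b11=1 t=1,i=14
  .#.#.|.  b10=0 t=2,i=4
  .#..#|#  b9=1 t=7,i=3
  .#...|#  b8=1 t=1,i=9
  ..###|.  b7=0 t=4,i=2
  ..##.|#  b6=1 t=0,i=3
  ..#.#|#  b5=1 t=1,i=13
  ..#..|.  b4=0 t=1,i=8
  ...##|#  b3=1 t=4,i=1
  ...#.|.  b2=0 t=1,i=7
  ....#|#  b1=1 t=1,i=11
  .....|#  b0=1 t=2,i=0
  bits 01000111001111000010101101101011 = 1195125611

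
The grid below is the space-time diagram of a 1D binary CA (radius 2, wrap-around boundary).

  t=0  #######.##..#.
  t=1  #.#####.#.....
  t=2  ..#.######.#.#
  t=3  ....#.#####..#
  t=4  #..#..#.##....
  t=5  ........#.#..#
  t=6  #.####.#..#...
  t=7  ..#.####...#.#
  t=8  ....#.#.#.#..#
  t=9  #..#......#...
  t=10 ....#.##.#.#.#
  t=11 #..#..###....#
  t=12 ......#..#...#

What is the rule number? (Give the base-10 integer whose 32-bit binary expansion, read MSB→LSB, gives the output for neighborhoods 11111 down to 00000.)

  nb #####: next=#  (t=0,i=2, bit31=1)
  nb ####.: next=#  (t=0,i=5, bit30=1)
  nb ###.#: next=#  (t=0,i=6, bit29=1)
  nb ###..: next=.  (t=3,i=10, bit28=0)
  nb ##.##: next=.  (t=0,i=7, bit27=0)
  nb ##.#.: next=#  (t=1,i=7, bit26=1)
  nb ##..#: next=.  (t=0,i=10, bit25=0)
  nb ##...: next=#  (t=4,i=10, bit24=1)
  nb #.###: next=#  (t=0,i=0, bit23=1)
  nb #.##.: next=#  (t=0,i=8, bit22=1)
  nb #.#.#: next=.  (t=2,i=11, bit21=0)
  nb #.#..: next=#  (t=1,i=8, bit20=1)
  nb #..##: next=.  (t=11,i=5, bit19=0)
  nb #..#.: next=.  (t=0,i=11, bit18=0)
  nb #...#: next=.  (t=6,i=12, bit17=0)
  nb #....: next=.  (t=1,i=10, bit16=0)
  nb .####: next=.  (t=0,i=1, bit15=0)
  nb .###.: next=.  (t=11,i=7, bit14=0)
  nb .##.#: next=#  (t=10,i=7, bit13=1)
  nb .##..: next=.  (t=0,i=9, bit12=0)
  nb .#.##: next=.  (t=0,i=13, bit11=0)
  nb .#.#.: next=.  (t=2,i=12, bit10=0)
  nb .#..#: next=.  (t=2,i=0, bit9=0)
  nb .#...: next=#  (t=1,i=9, bit8=1)
  nb ..###: next=#  (t=11,i=6, bit7=1)
  nb ..##.: next=#  (t=11,i=13, bit6=1)
  nb ..#.#: next=.  (t=0,i=12, bit5=0)
  nb ..#..: next=.  (t=3,i=13, bit4=0)
  nb ...##: next=.  (t=11,i=12, bit3=0)
  nb ...#.: next=#  (t=1,i=13, bit2=1)
  nb ....#: next=.  (t=1,i=12, bit1=0)
  nb .....: next=#  (t=1,i=11, bit0=1)
  bits 11100101110100000010000111000101 = 3855622597

3855622597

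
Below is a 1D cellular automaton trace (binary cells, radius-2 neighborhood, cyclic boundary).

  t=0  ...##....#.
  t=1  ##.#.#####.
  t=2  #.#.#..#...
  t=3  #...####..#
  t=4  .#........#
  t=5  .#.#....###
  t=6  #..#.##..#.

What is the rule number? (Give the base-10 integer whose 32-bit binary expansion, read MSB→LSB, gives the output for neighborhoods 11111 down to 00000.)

2236959350

  ##### -> #   bit 31 = 1  t=1,i=7
  ####. -> .   bit 30 = 0  t=1,i=8
  ###.# -> .   bit 29 = 0  t=1,i=9
  ###.. -> .   bit 28 = 0  t=3,i=7
  ##.## -> .   bit 27 = 0  t=1,i=10
  ##.#. -> #   bit 26 = 1  t=1,i=2
  ##..# -> .   bit 25 = 0  t=3,i=8
  ##... -> #   bit 24 = 1  t=0,i=5
  #.### -> .   bit 23 = 0  t=1,i=5
  #.##. -> #   bit 22 = 1  t=1,i=0
  #.#.# -> .   bit 21 = 0  t=1,i=3
  #.#.. -> #   bit 20 = 1  t=2,i=4
  #..## -> .   bit 19 = 0  t=3,i=9
  #..#. -> #   bit 18 = 1  t=2,i=6
  #...# -> .   bit 17 = 0  t=2,i=9
  #.... -> #   bit 16 = 1  t=0,i=0
  .#### -> .   bit 15 = 0  t=1,i=6
  .###. -> #   bit 14 = 1  t=5,i=9
  .##.# -> .   bit 13 = 0  t=1,i=1
  .##.. -> .   bit 12 = 0  t=0,i=4
  .#.## -> #   bit 11 = 1  t=1,i=4
  .#.#. -> .   bit 10 = 0  t=2,i=1
  .#..# -> #   bit 9 = 1  t=2,i=5
  .#... -> .   bit 8 = 0  t=0,i=10
  ..### -> .   bit 7 = 0  t=3,i=4
  ..##. -> #   bit 6 = 1  t=0,i=3
  ..#.# -> #   bit 5 = 1  t=2,i=0
  ..#.. -> #   bit 4 = 1  t=0,i=9
  ...## -> .   bit 3 = 0  t=0,i=2
  ...#. -> #   bit 2 = 1  t=0,i=8
  ....# -> #   bit 1 = 1  t=0,i=1
  ..... -> .   bit 0 = 0  t=4,i=4
  bits 10000101010101010100101001110110 = 2236959350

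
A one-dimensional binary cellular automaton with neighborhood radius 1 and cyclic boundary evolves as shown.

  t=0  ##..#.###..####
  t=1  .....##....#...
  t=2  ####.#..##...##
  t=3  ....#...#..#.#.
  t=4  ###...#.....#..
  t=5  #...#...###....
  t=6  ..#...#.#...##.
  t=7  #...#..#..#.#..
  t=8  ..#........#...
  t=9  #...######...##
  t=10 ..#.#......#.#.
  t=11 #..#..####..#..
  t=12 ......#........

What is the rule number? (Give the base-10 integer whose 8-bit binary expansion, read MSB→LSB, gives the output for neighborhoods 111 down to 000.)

  ###|.  b7=0 t=0,i=0
  ##.|.  b6=0 t=0,i=1
  #.#|#  b5=1 t=0,i=5
  #..|.  b4=0 t=0,i=2
  .##|#  b3=1 t=0,i=6
  .#.|.  b2=0 t=0,i=4
  ..#|.  b1=0 t=0,i=3
  ...|#  b0=1 t=1,i=0
  bits 00101001 = 41

41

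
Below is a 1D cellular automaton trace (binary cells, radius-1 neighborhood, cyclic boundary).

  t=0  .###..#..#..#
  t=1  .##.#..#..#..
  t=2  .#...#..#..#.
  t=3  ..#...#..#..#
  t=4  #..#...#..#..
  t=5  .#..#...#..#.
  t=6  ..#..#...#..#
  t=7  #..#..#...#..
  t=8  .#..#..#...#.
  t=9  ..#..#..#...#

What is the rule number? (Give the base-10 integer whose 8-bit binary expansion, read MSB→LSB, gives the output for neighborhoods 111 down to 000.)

152

  [7] ### => #  t=0,i=2
  [6] ##. => .  t=0,i=3
  [5] #.# => .  t=0,i=0
  [4] #.. => #  t=0,i=4
  [3] .## => #  t=0,i=1
  [2] .#. => .  t=0,i=6
  [1] ..# => .  t=0,i=5
  [0] ... => .  t=1,i=12
  bits 10011000 = 152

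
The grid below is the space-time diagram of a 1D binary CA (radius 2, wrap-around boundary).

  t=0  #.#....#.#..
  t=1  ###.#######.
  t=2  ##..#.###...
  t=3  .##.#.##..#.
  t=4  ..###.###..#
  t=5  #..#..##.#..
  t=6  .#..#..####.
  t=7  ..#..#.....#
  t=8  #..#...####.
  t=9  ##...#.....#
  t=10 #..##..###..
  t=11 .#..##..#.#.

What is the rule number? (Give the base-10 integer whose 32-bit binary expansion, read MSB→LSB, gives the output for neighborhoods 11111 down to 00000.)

  ##### -> #   bit 31 = 1  t=1,i=6
  ####. -> .   bit 30 = 0  t=1,i=9
  ###.# -> .   bit 29 = 0  t=1,i=2
  ###.. -> .   bit 28 = 0  t=2,i=8
  ##.## -> .   bit 27 = 0  t=1,i=3
  ##.#. -> #   bit 26 = 1  t=3,i=3
  ##..# -> #   bit 25 = 1  t=2,i=2
  ##... -> .   bit 24 = 0  t=2,i=9
  #.### -> #   bit 23 = 1  t=1,i=0
  #.##. -> #   bit 22 = 1  t=3,i=6
  #.#.# -> #   bit 21 = 1  t=3,i=4
  #.#.. -> #   bit 20 = 1  t=0,i=2
  #..## -> .   bit 19 = 0  t=3,i=0
  #..#. -> .   bit 18 = 0  t=0,i=11
  #...# -> #   bit 17 = 1  t=2,i=10
  #.... -> #   bit 16 = 1  t=0,i=4
  .#### -> .   bit 15 = 0  t=1,i=5
  .###. -> #   bit 14 = 1  t=1,i=1
  .##.# -> #   bit 13 = 1  t=3,i=2
  .##.. -> #   bit 12 = 1  t=2,i=1
  .#.## -> .   bit 11 = 0  t=2,i=5
  .#.#. -> #   bit 10 = 1  t=0,i=1
  .#..# -> #   bit 9 = 1  t=0,i=10
  .#... -> .   bit 8 = 0  t=0,i=3
  ..### -> .   bit 7 = 0  t=4,i=2
  ..##. -> .   bit 6 = 0  t=2,i=0
  ..#.# -> #   bit 5 = 1  t=0,i=0
  ..#.. -> .   bit 4 = 0  t=3,i=10
  ...## -> .   bit 3 = 0  t=2,i=11
  ...#. -> #   bit 2 = 1  t=0,i=6
  ....# -> #   bit 1 = 1  t=0,i=5
  ..... -> #   bit 0 = 1  t=7,i=8
  bits 10000110111100110111011000100111 = 2264102439

2264102439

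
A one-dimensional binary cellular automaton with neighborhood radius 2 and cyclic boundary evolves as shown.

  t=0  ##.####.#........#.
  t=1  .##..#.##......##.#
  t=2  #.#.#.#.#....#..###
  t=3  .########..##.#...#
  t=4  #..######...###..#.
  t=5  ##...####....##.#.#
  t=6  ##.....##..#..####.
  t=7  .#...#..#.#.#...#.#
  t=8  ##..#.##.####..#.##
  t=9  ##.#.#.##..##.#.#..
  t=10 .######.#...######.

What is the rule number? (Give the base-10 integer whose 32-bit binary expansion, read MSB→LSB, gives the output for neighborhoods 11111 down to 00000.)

  [31] ##### => #  t=3,i=3
  [30] ####. => #  t=0,i=5
  [29] ###.# => .  t=0,i=6
  [28] ###.. => #  t=3,i=8
  [27] ##.## => #  t=0,i=2
  [26] ##.#. => #  t=0,i=7
  [25] ##..# => .  t=1,i=3
  [24] ##... => .  t=1,i=9
  [23] #.### => .  t=0,i=3
  [22] #.##. => .  t=0,i=0
  [21] #.#.# => #  t=1,i=18
  [20] #.#.. => #  t=0,i=8
  [19] #..## => .  t=2,i=15
  [18] #..#. => #  t=1,i=4
  [17] #...# => .  t=3,i=16
  [16] #.... => .  t=0,i=10
  [15] .#### => .  t=0,i=4
  [14] .###. => #  t=4,i=13
  [13] .##.# => #  t=0,i=1
  [12] .##.. => #  t=1,i=2
  [11] .#.## => #  t=0,i=18
  [10] .#.#. => #  t=2,i=3
  [9] .#..# => #  t=2,i=14
  [8] .#... => .  t=0,i=9
  [7] ..### => .  t=2,i=16
  [6] ..##. => .  t=1,i=15
  [5] ..#.# => .  t=0,i=17
  [4] ..#.. => .  t=2,i=13
  [3] ...## => .  t=1,i=14
  [2] ...#. => #  t=0,i=16
  [1] ....# => #  t=0,i=15
  [0] ..... => .  t=0,i=11
  bits 11011100001101000111111000000110 = 3694427654

3694427654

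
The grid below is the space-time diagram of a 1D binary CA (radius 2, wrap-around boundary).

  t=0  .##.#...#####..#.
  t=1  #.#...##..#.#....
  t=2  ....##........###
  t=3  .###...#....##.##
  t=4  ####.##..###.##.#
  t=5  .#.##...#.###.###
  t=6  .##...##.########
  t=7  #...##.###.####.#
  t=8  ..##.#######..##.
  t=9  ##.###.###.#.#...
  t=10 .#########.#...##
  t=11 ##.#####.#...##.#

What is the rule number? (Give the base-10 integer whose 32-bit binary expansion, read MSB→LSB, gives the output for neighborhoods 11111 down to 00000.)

3098241038

  nb #####: next=#  (t=0,i=10, bit31=1)
  nb ####.: next=.  (t=0,i=11, bit30=0)
  nb ###.#: next=#  (t=4,i=3, bit29=1)
  nb ###..: next=#  (t=0,i=12, bit28=1)
  nb ##.##: next=#  (t=3,i=0, bit27=1)
  nb ##.#.: next=.  (t=0,i=3, bit26=0)
  nb ##..#: next=.  (t=0,i=13, bit25=0)
  nb ##...: next=.  (t=2,i=0, bit24=0)
  nb #.###: next=#  (t=3,i=1, bit23=1)
  nb #.##.: next=.  (t=3,i=15, bit22=0)
  nb #.#.#: next=#  (t=5,i=1, bit21=1)
  nb #.#..: next=.  (t=0,i=4, bit20=0)
  nb #..##: next=#  (t=0,i=0, bit19=1)
  nb #..#.: next=.  (t=0,i=14, bit18=0)
  nb #...#: next=#  (t=0,i=6, bit17=1)
  nb #....: next=#  (t=1,i=14, bit16=1)
  nb .####: next=.  (t=0,i=9, bit15=0)
  nb .###.: next=#  (t=2,i=15, bit14=1)
  nb .##.#: next=#  (t=0,i=2, bit13=1)
  nb .##..: next=.  (t=1,i=7, bit12=0)
  nb .#.##: next=#  (t=5,i=2, bit11=1)
  nb .#.#.: next=.  (t=1,i=1, bit10=0)
  nb .#..#: next=.  (t=0,i=16, bit9=0)
  nb .#...: next=.  (t=0,i=5, bit8=0)
  nb ..###: next=.  (t=0,i=8, bit7=0)
  nb ..##.: next=.  (t=0,i=1, bit6=0)
  nb ..#.#: next=.  (t=1,i=0, bit5=0)
  nb ..#..: next=.  (t=0,i=15, bit4=0)
  nb ...##: next=#  (t=0,i=7, bit3=1)
  nb ...#.: next=#  (t=1,i=16, bit2=1)
  nb ....#: next=#  (t=1,i=15, bit1=1)
  nb .....: next=.  (t=2,i=8, bit0=0)
  bits 10111000101010110110100000001110 = 3098241038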